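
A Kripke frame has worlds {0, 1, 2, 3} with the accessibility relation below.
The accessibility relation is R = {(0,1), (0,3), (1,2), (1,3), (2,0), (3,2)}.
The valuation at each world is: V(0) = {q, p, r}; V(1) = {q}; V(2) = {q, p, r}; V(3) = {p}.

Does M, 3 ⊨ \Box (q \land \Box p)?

Recall that \Box ψ holds at a world iff ψ holds at every accessible world, and \Diamond ψ holds iff ψ holds at some accessible world.
At 3: \Box (q \land \Box p) requires q \land \Box p at every successor {2}.
    At 2: q is true, \Box p is true, so q \land \Box p is true.
      At 2: \Box p requires p at every successor {0}.
        At 0: p is true.
      So \Box p is true at 2.
So \Box (q \land \Box p) is true at 3.

Yes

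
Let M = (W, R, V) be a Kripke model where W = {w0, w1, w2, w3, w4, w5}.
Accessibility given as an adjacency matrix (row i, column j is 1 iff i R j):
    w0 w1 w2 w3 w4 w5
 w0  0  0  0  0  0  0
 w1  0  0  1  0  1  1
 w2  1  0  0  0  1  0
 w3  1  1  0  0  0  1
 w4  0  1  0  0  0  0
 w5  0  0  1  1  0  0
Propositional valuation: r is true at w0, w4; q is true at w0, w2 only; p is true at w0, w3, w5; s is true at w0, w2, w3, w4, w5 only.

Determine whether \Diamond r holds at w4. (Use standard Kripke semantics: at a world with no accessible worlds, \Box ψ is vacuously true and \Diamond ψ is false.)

No

At w4: \Diamond r requires r at some successor in {w1}.
  At w1: r is false.
So \Diamond r is false at w4.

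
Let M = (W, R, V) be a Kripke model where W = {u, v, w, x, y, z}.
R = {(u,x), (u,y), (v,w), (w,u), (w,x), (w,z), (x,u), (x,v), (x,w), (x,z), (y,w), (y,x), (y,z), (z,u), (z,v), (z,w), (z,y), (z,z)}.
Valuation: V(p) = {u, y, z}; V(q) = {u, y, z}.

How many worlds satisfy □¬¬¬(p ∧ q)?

Let φ = □¬¬¬(p ∧ q). Evaluate φ at each world:
  u (successors {x, y}): φ is false.
  v (successors {w}): φ is true.
  w (successors {u, x, z}): φ is false.
  x (successors {u, v, w, z}): φ is false.
  y (successors {w, x, z}): φ is false.
  z (successors {u, v, w, y, z}): φ is false.
For instance, at y:
  At y: □¬¬¬(p ∧ q) requires ¬¬¬(p ∧ q) at every successor {w, x, z}.
    ¬¬¬(p ∧ q) fails at z, so □¬¬¬(p ∧ q) is false at y.
Satisfying worlds: {v}

1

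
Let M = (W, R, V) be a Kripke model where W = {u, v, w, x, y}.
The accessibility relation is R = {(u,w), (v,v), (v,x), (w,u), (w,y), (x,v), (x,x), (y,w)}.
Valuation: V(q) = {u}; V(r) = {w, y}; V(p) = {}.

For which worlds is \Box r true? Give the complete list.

Let φ = \Box r. Evaluate φ at each world:
  u (successors {w}): φ is true.
  v (successors {v, x}): φ is false.
  w (successors {u, y}): φ is false.
  x (successors {v, x}): φ is false.
  y (successors {w}): φ is true.
For instance, at y:
  At y: \Box r requires r at every successor {w}.
    At w: r is true.
  So \Box r is true at y.
Satisfying worlds: {u, y}

u, y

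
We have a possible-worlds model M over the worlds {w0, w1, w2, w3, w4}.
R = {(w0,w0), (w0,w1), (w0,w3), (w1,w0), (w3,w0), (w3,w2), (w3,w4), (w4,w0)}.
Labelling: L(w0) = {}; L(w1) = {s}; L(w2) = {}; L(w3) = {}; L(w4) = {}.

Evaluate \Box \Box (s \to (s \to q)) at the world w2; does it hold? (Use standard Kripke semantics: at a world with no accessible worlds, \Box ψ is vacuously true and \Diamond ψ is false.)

Yes

At w2: no accessible worlds, so \Box \Box (s \to (s \to q)) holds vacuously.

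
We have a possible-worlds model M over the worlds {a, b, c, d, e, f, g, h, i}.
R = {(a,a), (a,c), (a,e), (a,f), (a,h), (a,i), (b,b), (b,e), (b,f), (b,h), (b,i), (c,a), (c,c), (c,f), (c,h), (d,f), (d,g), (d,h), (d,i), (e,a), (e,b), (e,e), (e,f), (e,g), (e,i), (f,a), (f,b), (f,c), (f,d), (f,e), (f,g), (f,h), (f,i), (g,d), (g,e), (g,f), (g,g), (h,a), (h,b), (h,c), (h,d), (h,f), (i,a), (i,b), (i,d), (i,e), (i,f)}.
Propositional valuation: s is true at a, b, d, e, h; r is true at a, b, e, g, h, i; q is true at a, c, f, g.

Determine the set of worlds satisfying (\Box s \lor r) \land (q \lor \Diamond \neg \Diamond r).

Let φ = (\Box s \lor r) \land (q \lor \Diamond \neg \Diamond r). Evaluate φ at each world:
  a (successors {a, c, e, f, h, i}): φ is true.
  b (successors {b, e, f, h, i}): φ is false.
  c (successors {a, c, f, h}): φ is false.
  d (successors {f, g, h, i}): φ is false.
  e (successors {a, b, e, f, g, i}): φ is false.
  f (successors {a, b, c, d, e, g, h, i}): φ is false.
  g (successors {d, e, f, g}): φ is true.
  h (successors {a, b, c, d, f}): φ is false.
  i (successors {a, b, d, e, f}): φ is false.
For instance, at c:
  At c: \Box s \lor r is false, q \lor \Diamond \neg \Diamond r is true, so (\Box s \lor r) \land (q \lor \Diamond \neg \Diamond r) is false.
    At c: \Box s is false, r is false, so \Box s \lor r is false.
      At c: \Box s requires s at every successor {a, c, f, h}.
        s fails at c, so \Box s is false at c.
    At c: q is true, \Diamond \neg \Diamond r is false, so q \lor \Diamond \neg \Diamond r is true.
      At c: \Diamond \neg \Diamond r requires \neg \Diamond r at some successor in {a, c, f, h}.
        At a: \neg \Diamond r is false.
        At c: \neg \Diamond r is false.
        At f: \neg \Diamond r is false.
        At h: \neg \Diamond r is false.
      So \Diamond \neg \Diamond r is false at c.
Satisfying worlds: {a, g}

a, g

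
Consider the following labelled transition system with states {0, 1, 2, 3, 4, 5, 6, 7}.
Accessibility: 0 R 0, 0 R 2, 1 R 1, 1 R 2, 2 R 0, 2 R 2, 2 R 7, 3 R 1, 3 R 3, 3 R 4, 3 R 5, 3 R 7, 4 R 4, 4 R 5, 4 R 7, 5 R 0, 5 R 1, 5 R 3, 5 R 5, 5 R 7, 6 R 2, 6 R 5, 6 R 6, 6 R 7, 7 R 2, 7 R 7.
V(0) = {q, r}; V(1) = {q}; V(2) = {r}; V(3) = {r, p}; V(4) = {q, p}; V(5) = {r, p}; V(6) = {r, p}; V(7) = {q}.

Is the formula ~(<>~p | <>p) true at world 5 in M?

No

Recall that <>ψ holds at a world iff ψ holds at some accessible world.
At 5: <>~p | <>p is true, so ~(<>~p | <>p) is false.
  At 5: <>~p is true, <>p is true, so <>~p | <>p is true.
    At 5: <>~p requires ~p at some successor in {0, 1, 3, 5, 7}.
      ~p holds at 0, so <>~p is true at 5.
    At 5: <>p requires p at some successor in {0, 1, 3, 5, 7}.
      p holds at 3, so <>p is true at 5.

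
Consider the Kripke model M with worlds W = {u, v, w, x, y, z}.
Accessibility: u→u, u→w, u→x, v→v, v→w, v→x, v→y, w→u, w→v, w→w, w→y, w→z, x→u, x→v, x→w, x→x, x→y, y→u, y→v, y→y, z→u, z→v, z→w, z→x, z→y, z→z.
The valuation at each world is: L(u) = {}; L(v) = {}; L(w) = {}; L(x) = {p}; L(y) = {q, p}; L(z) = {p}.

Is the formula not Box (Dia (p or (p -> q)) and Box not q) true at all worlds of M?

Yes

Let φ = not Box (Dia (p or (p -> q)) and Box not q). Evaluate φ at each world:
  u (successors {u, w, x}): φ is true.
  v (successors {v, w, x, y}): φ is true.
  w (successors {u, v, w, y, z}): φ is true.
  x (successors {u, v, w, x, y}): φ is true.
  y (successors {u, v, y}): φ is true.
  z (successors {u, v, w, x, y, z}): φ is true.
For instance, at x:
  At x: Box (Dia (p or (p -> q)) and Box not q) is false, so not Box (Dia (p or (p -> q)) and Box not q) is true.
    At x: Box (Dia (p or (p -> q)) and Box not q) requires Dia (p or (p -> q)) and Box not q at every successor {u, v, w, x, y}.
      Dia (p or (p -> q)) and Box not q fails at v, so Box (Dia (p or (p -> q)) and Box not q) is false at x.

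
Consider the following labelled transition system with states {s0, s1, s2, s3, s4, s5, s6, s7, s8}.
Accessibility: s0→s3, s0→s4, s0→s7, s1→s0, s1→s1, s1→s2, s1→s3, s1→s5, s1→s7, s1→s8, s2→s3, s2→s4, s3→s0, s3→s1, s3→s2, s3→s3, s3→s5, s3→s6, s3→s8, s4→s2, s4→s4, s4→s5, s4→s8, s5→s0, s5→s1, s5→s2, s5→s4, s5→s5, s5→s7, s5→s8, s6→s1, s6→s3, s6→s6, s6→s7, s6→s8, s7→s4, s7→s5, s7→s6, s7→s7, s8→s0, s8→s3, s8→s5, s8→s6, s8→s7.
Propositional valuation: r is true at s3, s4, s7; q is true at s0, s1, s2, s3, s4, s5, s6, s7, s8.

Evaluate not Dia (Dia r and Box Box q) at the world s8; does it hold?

At s8: Dia (Dia r and Box Box q) is true, so not Dia (Dia r and Box Box q) is false.
  At s8: Dia (Dia r and Box Box q) requires Dia r and Box Box q at some successor in {s0, s3, s5, s6, s7}.
    Dia r and Box Box q holds at s0, so Dia (Dia r and Box Box q) is true at s8.
      At s0: Dia r is true, Box Box q is true, so Dia r and Box Box q is true.

No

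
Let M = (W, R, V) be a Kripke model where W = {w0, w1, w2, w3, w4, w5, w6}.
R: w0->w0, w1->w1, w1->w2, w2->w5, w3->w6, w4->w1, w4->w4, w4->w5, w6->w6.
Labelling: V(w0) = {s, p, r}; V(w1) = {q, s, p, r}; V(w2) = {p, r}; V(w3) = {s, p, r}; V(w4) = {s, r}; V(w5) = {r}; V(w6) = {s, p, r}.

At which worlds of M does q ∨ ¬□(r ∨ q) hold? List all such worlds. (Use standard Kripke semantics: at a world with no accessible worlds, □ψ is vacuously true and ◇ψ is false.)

Let φ = q ∨ ¬□(r ∨ q). Evaluate φ at each world:
  w0 (successors {w0}): φ is false.
  w1 (successors {w1, w2}): φ is true.
  w2 (successors {w5}): φ is false.
  w3 (successors {w6}): φ is false.
  w4 (successors {w1, w4, w5}): φ is false.
  w5 (successors ∅): φ is false.
  w6 (successors {w6}): φ is false.
For instance, at w1:
  At w1: q is true, ¬□(r ∨ q) is false, so q ∨ ¬□(r ∨ q) is true.
    At w1: □(r ∨ q) is true, so ¬□(r ∨ q) is false.
      At w1: □(r ∨ q) requires r ∨ q at every successor {w1, w2}.
        At w1: r ∨ q is true.
        At w2: r ∨ q is true.
      So □(r ∨ q) is true at w1.
Satisfying worlds: {w1}

w1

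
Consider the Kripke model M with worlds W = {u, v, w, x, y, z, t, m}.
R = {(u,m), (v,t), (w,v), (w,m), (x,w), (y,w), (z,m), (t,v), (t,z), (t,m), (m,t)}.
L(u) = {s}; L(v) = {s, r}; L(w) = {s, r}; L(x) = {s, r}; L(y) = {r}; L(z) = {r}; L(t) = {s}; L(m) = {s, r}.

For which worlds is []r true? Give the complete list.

u, w, x, y, z, t

Recall that []ψ holds at a world iff ψ holds at every accessible world, and <>ψ holds iff ψ holds at some accessible world.
Let φ = []r. Evaluate φ at each world:
  u (successors {m}): φ is true.
  v (successors {t}): φ is false.
  w (successors {v, m}): φ is true.
  x (successors {w}): φ is true.
  y (successors {w}): φ is true.
  z (successors {m}): φ is true.
  t (successors {v, z, m}): φ is true.
  m (successors {t}): φ is false.
For instance, at y:
  At y: []r requires r at every successor {w}.
    At w: r is true.
  So []r is true at y.
Satisfying worlds: {u, w, x, y, z, t}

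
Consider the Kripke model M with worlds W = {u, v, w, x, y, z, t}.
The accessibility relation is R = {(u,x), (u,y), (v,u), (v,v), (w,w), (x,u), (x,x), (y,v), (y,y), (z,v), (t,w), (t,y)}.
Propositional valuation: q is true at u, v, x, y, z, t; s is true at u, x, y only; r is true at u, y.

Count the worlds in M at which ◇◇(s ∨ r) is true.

6

Let φ = ◇◇(s ∨ r). Evaluate φ at each world:
  u (successors {x, y}): φ is true.
  v (successors {u, v}): φ is true.
  w (successors {w}): φ is false.
  x (successors {u, x}): φ is true.
  y (successors {v, y}): φ is true.
  z (successors {v}): φ is true.
  t (successors {w, y}): φ is true.
For instance, at u:
  At u: ◇◇(s ∨ r) requires ◇(s ∨ r) at some successor in {x, y}.
    ◇(s ∨ r) holds at x, so ◇◇(s ∨ r) is true at u.
      At x: ◇(s ∨ r) requires s ∨ r at some successor in {u, x}.
        s ∨ r holds at u, so ◇(s ∨ r) is true at x.
Satisfying worlds: {u, v, x, y, z, t}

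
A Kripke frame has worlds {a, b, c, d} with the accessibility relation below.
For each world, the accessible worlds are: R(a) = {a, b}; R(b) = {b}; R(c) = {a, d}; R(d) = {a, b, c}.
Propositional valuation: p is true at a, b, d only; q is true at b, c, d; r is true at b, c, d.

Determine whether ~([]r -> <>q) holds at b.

No

At b: []r -> <>q is true, so ~([]r -> <>q) is false.
  At b: []r is true, <>q is true, so []r -> <>q is true.
    At b: []r requires r at every successor {b}.
      At b: r is true.
    So []r is true at b.
    At b: <>q requires q at some successor in {b}.
      q holds at b, so <>q is true at b.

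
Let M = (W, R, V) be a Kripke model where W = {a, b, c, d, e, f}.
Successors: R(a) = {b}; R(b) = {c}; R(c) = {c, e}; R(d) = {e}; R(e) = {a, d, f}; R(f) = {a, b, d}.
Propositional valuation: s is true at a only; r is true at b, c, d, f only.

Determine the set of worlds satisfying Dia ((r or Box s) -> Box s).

c, d, e, f

Let φ = Dia ((r or Box s) -> Box s). Evaluate φ at each world:
  a (successors {b}): φ is false.
  b (successors {c}): φ is false.
  c (successors {c, e}): φ is true.
  d (successors {e}): φ is true.
  e (successors {a, d, f}): φ is true.
  f (successors {a, b, d}): φ is true.
For instance, at d:
  At d: Dia ((r or Box s) -> Box s) requires (r or Box s) -> Box s at some successor in {e}.
    (r or Box s) -> Box s holds at e, so Dia ((r or Box s) -> Box s) is true at d.
      At e: r or Box s is false, Box s is false, so (r or Box s) -> Box s is true.
Satisfying worlds: {c, d, e, f}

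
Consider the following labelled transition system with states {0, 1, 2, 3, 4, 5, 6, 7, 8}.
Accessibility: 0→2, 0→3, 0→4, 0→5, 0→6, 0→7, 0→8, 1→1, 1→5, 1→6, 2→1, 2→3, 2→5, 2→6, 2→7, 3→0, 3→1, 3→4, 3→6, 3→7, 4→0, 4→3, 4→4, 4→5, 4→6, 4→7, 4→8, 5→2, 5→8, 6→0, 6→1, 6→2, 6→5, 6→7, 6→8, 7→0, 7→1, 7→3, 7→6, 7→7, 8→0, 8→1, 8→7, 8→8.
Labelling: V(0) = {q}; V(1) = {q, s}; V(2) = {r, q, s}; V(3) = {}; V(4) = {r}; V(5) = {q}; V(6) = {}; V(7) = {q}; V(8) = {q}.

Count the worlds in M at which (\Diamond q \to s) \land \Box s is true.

Recall that \Box ψ holds at a world iff ψ holds at every accessible world, and \Diamond ψ holds iff ψ holds at some accessible world.
Let φ = (\Diamond q \to s) \land \Box s. Evaluate φ at each world:
  0 (successors {2, 3, 4, 5, 6, 7, 8}): φ is false.
  1 (successors {1, 5, 6}): φ is false.
  2 (successors {1, 3, 5, 6, 7}): φ is false.
  3 (successors {0, 1, 4, 6, 7}): φ is false.
  4 (successors {0, 3, 4, 5, 6, 7, 8}): φ is false.
  5 (successors {2, 8}): φ is false.
  6 (successors {0, 1, 2, 5, 7, 8}): φ is false.
  7 (successors {0, 1, 3, 6, 7}): φ is false.
  8 (successors {0, 1, 7, 8}): φ is false.
For instance, at 4:
  At 4: \Diamond q \to s is false, \Box s is false, so (\Diamond q \to s) \land \Box s is false.
    At 4: \Diamond q is true, s is false, so \Diamond q \to s is false.
      At 4: \Diamond q requires q at some successor in {0, 3, 4, 5, 6, 7, 8}.
        q holds at 0, so \Diamond q is true at 4.
    At 4: \Box s requires s at every successor {0, 3, 4, 5, 6, 7, 8}.
      s fails at 0, so \Box s is false at 4.
Satisfying worlds: none.

0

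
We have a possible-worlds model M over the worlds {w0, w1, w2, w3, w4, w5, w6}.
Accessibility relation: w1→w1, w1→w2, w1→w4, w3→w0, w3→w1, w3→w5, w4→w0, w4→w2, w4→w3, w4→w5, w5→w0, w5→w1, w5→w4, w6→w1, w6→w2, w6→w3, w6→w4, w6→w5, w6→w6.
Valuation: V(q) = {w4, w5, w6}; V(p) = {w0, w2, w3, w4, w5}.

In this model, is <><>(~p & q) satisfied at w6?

Yes

Recall that <>ψ holds at a world iff ψ holds at some accessible world.
At w6: <><>(~p & q) requires <>(~p & q) at some successor in {w1, w2, w3, w4, w5, w6}.
  <>(~p & q) holds at w6, so <><>(~p & q) is true at w6.
    At w6: <>(~p & q) requires ~p & q at some successor in {w1, w2, w3, w4, w5, w6}.
      ~p & q holds at w6, so <>(~p & q) is true at w6.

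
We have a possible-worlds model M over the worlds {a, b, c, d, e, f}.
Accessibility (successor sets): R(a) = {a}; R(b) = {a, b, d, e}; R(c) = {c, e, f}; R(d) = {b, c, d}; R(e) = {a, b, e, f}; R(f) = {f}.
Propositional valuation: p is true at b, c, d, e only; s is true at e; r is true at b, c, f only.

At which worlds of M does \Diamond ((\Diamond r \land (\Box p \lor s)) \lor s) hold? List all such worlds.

Let φ = \Diamond ((\Diamond r \land (\Box p \lor s)) \lor s). Evaluate φ at each world:
  a (successors {a}): φ is false.
  b (successors {a, b, d, e}): φ is true.
  c (successors {c, e, f}): φ is true.
  d (successors {b, c, d}): φ is true.
  e (successors {a, b, e, f}): φ is true.
  f (successors {f}): φ is false.
For instance, at b:
  At b: \Diamond ((\Diamond r \land (\Box p \lor s)) \lor s) requires (\Diamond r \land (\Box p \lor s)) \lor s at some successor in {a, b, d, e}.
    (\Diamond r \land (\Box p \lor s)) \lor s holds at d, so \Diamond ((\Diamond r \land (\Box p \lor s)) \lor s) is true at b.
      At d: \Diamond r \land (\Box p \lor s) is true, s is false, so (\Diamond r \land (\Box p \lor s)) \lor s is true.
Satisfying worlds: {b, c, d, e}

b, c, d, e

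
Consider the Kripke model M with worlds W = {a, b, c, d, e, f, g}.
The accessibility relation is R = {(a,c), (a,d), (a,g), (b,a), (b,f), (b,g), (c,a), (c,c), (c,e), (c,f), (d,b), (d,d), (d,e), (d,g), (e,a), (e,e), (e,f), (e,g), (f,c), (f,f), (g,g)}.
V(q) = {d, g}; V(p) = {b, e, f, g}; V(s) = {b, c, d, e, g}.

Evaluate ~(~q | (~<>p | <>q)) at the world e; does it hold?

At e: ~q | (~<>p | <>q) is true, so ~(~q | (~<>p | <>q)) is false.
  At e: ~q is true, ~<>p | <>q is true, so ~q | (~<>p | <>q) is true.
    At e: ~<>p is false, <>q is true, so ~<>p | <>q is true.
      At e: <>p is true, so ~<>p is false.
      At e: <>q requires q at some successor in {a, e, f, g}.
        q holds at g, so <>q is true at e.

No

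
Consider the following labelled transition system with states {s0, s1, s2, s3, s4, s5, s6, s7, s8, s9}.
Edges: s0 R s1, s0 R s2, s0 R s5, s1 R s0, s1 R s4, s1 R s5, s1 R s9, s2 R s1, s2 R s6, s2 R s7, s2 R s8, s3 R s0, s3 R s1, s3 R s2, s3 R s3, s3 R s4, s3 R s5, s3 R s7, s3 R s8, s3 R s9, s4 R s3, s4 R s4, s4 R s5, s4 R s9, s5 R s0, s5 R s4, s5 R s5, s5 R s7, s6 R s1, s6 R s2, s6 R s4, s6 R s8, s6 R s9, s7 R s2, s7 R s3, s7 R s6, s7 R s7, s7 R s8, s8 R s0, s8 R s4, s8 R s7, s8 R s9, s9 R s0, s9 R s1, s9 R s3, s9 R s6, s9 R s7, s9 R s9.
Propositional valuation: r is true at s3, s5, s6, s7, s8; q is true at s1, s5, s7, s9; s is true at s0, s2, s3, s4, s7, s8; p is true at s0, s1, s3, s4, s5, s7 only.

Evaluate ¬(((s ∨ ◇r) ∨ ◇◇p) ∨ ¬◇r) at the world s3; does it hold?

At s3: ((s ∨ ◇r) ∨ ◇◇p) ∨ ¬◇r is true, so ¬(((s ∨ ◇r) ∨ ◇◇p) ∨ ¬◇r) is false.
  At s3: (s ∨ ◇r) ∨ ◇◇p is true, ¬◇r is false, so ((s ∨ ◇r) ∨ ◇◇p) ∨ ¬◇r is true.
    At s3: s ∨ ◇r is true, ◇◇p is true, so (s ∨ ◇r) ∨ ◇◇p is true.
      At s3: s is true, ◇r is true, so s ∨ ◇r is true.
      At s3: ◇◇p requires ◇p at some successor in {s0, s1, s2, s3, s4, s5, s7, s8, s9}.
        ◇p holds at s0, so ◇◇p is true at s3.
    At s3: ◇r is true, so ¬◇r is false.
      At s3: ◇r requires r at some successor in {s0, s1, s2, s3, s4, s5, s7, s8, s9}.
        r holds at s3, so ◇r is true at s3.

No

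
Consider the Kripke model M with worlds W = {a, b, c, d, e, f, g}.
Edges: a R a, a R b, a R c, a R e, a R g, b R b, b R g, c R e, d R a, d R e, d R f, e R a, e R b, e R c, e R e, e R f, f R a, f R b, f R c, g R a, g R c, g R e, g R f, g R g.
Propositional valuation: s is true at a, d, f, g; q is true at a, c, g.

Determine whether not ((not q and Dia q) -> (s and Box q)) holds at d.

At d: (not q and Dia q) -> (s and Box q) is false, so not ((not q and Dia q) -> (s and Box q)) is true.
  At d: not q and Dia q is true, s and Box q is false, so (not q and Dia q) -> (s and Box q) is false.
    At d: not q is true, Dia q is true, so not q and Dia q is true.
      At d: Dia q requires q at some successor in {a, e, f}.
        q holds at a, so Dia q is true at d.
    At d: s is true, Box q is false, so s and Box q is false.
      At d: Box q requires q at every successor {a, e, f}.
        q fails at e, so Box q is false at d.

Yes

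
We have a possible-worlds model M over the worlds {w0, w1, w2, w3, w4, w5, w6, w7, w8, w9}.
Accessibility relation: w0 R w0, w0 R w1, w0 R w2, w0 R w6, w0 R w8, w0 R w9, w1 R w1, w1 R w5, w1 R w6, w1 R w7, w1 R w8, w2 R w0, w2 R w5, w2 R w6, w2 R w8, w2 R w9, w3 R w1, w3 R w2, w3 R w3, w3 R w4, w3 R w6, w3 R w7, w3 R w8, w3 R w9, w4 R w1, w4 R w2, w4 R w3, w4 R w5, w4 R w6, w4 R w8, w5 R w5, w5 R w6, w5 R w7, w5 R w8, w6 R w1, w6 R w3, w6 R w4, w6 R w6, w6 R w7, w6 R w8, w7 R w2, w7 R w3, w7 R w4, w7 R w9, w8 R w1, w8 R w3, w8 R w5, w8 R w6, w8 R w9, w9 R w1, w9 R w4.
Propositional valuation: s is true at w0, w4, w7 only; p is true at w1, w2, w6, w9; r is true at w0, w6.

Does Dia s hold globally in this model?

No

Let φ = Dia s. Evaluate φ at each world:
  w0 (successors {w0, w1, w2, w6, w8, w9}): φ is true.
  w1 (successors {w1, w5, w6, w7, w8}): φ is true.
  w2 (successors {w0, w5, w6, w8, w9}): φ is true.
  w3 (successors {w1, w2, w3, w4, w6, w7, w8, w9}): φ is true.
  w4 (successors {w1, w2, w3, w5, w6, w8}): φ is false.
  w5 (successors {w5, w6, w7, w8}): φ is true.
  w6 (successors {w1, w3, w4, w6, w7, w8}): φ is true.
  w7 (successors {w2, w3, w4, w9}): φ is true.
  w8 (successors {w1, w3, w5, w6, w9}): φ is false.
  w9 (successors {w1, w4}): φ is true.
Detail at w4 (counterexample):
  At w4: Dia s requires s at some successor in {w1, w2, w3, w5, w6, w8}.
    At w1: s is false.
    At w2: s is false.
    At w3: s is false.
    At w5: s is false.
    At w6: s is false.
    At w8: s is false.
  So Dia s is false at w4.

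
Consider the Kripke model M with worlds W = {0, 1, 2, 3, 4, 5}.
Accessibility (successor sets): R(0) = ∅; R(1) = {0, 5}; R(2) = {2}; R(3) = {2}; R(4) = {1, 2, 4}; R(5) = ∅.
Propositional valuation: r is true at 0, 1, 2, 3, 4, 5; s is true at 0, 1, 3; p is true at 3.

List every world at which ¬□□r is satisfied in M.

Recall that □ψ holds at a world iff ψ holds at every accessible world, and ◇ψ holds iff ψ holds at some accessible world.
Let φ = ¬□□r. Evaluate φ at each world:
  0 (successors ∅): φ is false.
  1 (successors {0, 5}): φ is false.
  2 (successors {2}): φ is false.
  3 (successors {2}): φ is false.
  4 (successors {1, 2, 4}): φ is false.
  5 (successors ∅): φ is false.
For instance, at 2:
  At 2: □□r is true, so ¬□□r is false.
    At 2: □□r requires □r at every successor {2}.
      At 2: □r is true.
    So □□r is true at 2.
Satisfying worlds: none.

none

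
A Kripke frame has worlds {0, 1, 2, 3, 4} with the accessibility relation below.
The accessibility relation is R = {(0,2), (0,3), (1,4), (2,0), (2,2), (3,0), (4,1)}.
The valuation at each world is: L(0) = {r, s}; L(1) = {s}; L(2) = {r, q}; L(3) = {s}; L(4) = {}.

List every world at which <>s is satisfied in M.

Let φ = <>s. Evaluate φ at each world:
  0 (successors {2, 3}): φ is true.
  1 (successors {4}): φ is false.
  2 (successors {0, 2}): φ is true.
  3 (successors {0}): φ is true.
  4 (successors {1}): φ is true.
For instance, at 2:
  At 2: <>s requires s at some successor in {0, 2}.
    s holds at 0, so <>s is true at 2.
Satisfying worlds: {0, 2, 3, 4}

0, 2, 3, 4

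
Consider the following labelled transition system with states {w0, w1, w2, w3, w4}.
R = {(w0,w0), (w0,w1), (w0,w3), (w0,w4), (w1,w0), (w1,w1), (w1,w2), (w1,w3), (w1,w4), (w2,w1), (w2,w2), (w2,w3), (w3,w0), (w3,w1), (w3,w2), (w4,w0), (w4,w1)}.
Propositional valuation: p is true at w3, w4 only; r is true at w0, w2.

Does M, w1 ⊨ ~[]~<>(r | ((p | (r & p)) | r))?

At w1: []~<>(r | ((p | (r & p)) | r)) is false, so ~[]~<>(r | ((p | (r & p)) | r)) is true.
  At w1: []~<>(r | ((p | (r & p)) | r)) requires ~<>(r | ((p | (r & p)) | r)) at every successor {w0, w1, w2, w3, w4}.
    ~<>(r | ((p | (r & p)) | r)) fails at w0, so []~<>(r | ((p | (r & p)) | r)) is false at w1.
      At w0: <>(r | ((p | (r & p)) | r)) is true, so ~<>(r | ((p | (r & p)) | r)) is false.

Yes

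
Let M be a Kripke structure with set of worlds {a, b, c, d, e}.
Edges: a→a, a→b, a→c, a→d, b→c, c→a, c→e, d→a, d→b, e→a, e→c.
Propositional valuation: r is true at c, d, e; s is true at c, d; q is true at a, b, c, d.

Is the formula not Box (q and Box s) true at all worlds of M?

Yes

Let φ = not Box (q and Box s). Evaluate φ at each world:
  a (successors {a, b, c, d}): φ is true.
  b (successors {c}): φ is true.
  c (successors {a, e}): φ is true.
  d (successors {a, b}): φ is true.
  e (successors {a, c}): φ is true.
For instance, at c:
  At c: Box (q and Box s) is false, so not Box (q and Box s) is true.
    At c: Box (q and Box s) requires q and Box s at every successor {a, e}.
      q and Box s fails at a, so Box (q and Box s) is false at c.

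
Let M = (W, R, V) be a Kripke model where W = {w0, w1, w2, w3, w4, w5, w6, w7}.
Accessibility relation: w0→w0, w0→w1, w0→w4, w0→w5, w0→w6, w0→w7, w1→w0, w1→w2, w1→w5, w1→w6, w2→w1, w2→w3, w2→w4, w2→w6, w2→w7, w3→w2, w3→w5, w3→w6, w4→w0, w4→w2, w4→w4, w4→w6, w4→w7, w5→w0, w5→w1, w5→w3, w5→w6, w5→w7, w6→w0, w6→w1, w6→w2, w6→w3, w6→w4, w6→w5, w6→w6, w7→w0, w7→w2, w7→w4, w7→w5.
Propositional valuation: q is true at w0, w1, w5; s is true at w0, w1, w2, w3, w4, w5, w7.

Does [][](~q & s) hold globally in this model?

No

Let φ = [][](~q & s). Evaluate φ at each world:
  w0 (successors {w0, w1, w4, w5, w6, w7}): φ is false.
  w1 (successors {w0, w2, w5, w6}): φ is false.
  w2 (successors {w1, w3, w4, w6, w7}): φ is false.
  w3 (successors {w2, w5, w6}): φ is false.
  w4 (successors {w0, w2, w4, w6, w7}): φ is false.
  w5 (successors {w0, w1, w3, w6, w7}): φ is false.
  w6 (successors {w0, w1, w2, w3, w4, w5, w6}): φ is false.
  w7 (successors {w0, w2, w4, w5}): φ is false.
Detail at w0 (counterexample):
  At w0: [][](~q & s) requires [](~q & s) at every successor {w0, w1, w4, w5, w6, w7}.
    [](~q & s) fails at w0, so [][](~q & s) is false at w0.
      At w0: [](~q & s) requires ~q & s at every successor {w0, w1, w4, w5, w6, w7}.
        ~q & s fails at w0, so [](~q & s) is false at w0.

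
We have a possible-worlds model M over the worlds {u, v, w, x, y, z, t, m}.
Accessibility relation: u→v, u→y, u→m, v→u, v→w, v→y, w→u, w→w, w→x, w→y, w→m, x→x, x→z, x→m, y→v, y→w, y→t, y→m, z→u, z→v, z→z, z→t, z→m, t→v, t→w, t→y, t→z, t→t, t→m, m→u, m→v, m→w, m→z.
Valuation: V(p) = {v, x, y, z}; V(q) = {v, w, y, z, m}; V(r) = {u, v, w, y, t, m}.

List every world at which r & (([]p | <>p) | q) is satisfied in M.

u, v, w, y, t, m

Let φ = r & (([]p | <>p) | q). Evaluate φ at each world:
  u (successors {v, y, m}): φ is true.
  v (successors {u, w, y}): φ is true.
  w (successors {u, w, x, y, m}): φ is true.
  x (successors {x, z, m}): φ is false.
  y (successors {v, w, t, m}): φ is true.
  z (successors {u, v, z, t, m}): φ is false.
  t (successors {v, w, y, z, t, m}): φ is true.
  m (successors {u, v, w, z}): φ is true.
For instance, at v:
  At v: r is true, ([]p | <>p) | q is true, so r & (([]p | <>p) | q) is true.
    At v: []p | <>p is true, q is true, so ([]p | <>p) | q is true.
      At v: []p is false, <>p is true, so []p | <>p is true.
Satisfying worlds: {u, v, w, y, t, m}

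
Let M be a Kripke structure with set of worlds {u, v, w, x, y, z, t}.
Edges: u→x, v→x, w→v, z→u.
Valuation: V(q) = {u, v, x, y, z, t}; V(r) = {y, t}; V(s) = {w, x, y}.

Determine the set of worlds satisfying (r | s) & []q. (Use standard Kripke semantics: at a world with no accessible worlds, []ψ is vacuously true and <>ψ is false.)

w, x, y, t

Recall that []ψ holds at a world iff ψ holds at every accessible world, and <>ψ holds iff ψ holds at some accessible world.
Let φ = (r | s) & []q. Evaluate φ at each world:
  u (successors {x}): φ is false.
  v (successors {x}): φ is false.
  w (successors {v}): φ is true.
  x (successors ∅): φ is true.
  y (successors ∅): φ is true.
  z (successors {u}): φ is false.
  t (successors ∅): φ is true.
For instance, at v:
  At v: r | s is false, []q is true, so (r | s) & []q is false.
    At v: []q requires q at every successor {x}.
      At x: q is true.
    So []q is true at v.
Satisfying worlds: {w, x, y, t}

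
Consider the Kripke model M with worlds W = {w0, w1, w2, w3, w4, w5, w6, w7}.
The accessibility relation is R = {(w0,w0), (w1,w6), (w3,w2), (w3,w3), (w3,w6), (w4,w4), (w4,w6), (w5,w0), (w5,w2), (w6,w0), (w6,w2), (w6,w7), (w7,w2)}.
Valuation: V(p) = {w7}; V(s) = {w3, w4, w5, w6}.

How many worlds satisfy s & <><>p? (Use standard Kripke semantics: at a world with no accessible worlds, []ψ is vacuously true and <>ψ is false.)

Let φ = s & <><>p. Evaluate φ at each world:
  w0 (successors {w0}): φ is false.
  w1 (successors {w6}): φ is false.
  w2 (successors ∅): φ is false.
  w3 (successors {w2, w3, w6}): φ is true.
  w4 (successors {w4, w6}): φ is true.
  w5 (successors {w0, w2}): φ is false.
  w6 (successors {w0, w2, w7}): φ is false.
  w7 (successors {w2}): φ is false.
For instance, at w6:
  At w6: s is true, <><>p is false, so s & <><>p is false.
    At w6: <><>p requires <>p at some successor in {w0, w2, w7}.
      At w0: <>p is false.
      At w2: <>p is false.
      At w7: <>p is false.
    So <><>p is false at w6.
Satisfying worlds: {w3, w4}

2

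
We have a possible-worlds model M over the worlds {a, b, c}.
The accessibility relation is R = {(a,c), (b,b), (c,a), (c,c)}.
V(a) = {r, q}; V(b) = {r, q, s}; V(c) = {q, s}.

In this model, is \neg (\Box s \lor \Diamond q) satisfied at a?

Recall that \Box ψ holds at a world iff ψ holds at every accessible world, and \Diamond ψ holds iff ψ holds at some accessible world.
At a: \Box s \lor \Diamond q is true, so \neg (\Box s \lor \Diamond q) is false.
  At a: \Box s is true, \Diamond q is true, so \Box s \lor \Diamond q is true.
    At a: \Box s requires s at every successor {c}.
      At c: s is true.
    So \Box s is true at a.
    At a: \Diamond q requires q at some successor in {c}.
      q holds at c, so \Diamond q is true at a.

No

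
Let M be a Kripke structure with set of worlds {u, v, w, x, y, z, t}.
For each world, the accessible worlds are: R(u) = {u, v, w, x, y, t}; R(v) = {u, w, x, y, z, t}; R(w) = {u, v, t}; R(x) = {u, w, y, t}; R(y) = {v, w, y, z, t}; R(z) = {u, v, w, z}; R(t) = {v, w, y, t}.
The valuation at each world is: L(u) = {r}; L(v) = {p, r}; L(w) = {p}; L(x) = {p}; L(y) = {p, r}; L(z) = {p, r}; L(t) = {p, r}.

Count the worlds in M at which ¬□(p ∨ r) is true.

0

Let φ = ¬□(p ∨ r). Evaluate φ at each world:
  u (successors {u, v, w, x, y, t}): φ is false.
  v (successors {u, w, x, y, z, t}): φ is false.
  w (successors {u, v, t}): φ is false.
  x (successors {u, w, y, t}): φ is false.
  y (successors {v, w, y, z, t}): φ is false.
  z (successors {u, v, w, z}): φ is false.
  t (successors {v, w, y, t}): φ is false.
For instance, at z:
  At z: □(p ∨ r) is true, so ¬□(p ∨ r) is false.
    At z: □(p ∨ r) requires p ∨ r at every successor {u, v, w, z}.
      At u: p ∨ r is true.
      At v: p ∨ r is true.
      At w: p ∨ r is true.
      At z: p ∨ r is true.
    So □(p ∨ r) is true at z.
Satisfying worlds: none.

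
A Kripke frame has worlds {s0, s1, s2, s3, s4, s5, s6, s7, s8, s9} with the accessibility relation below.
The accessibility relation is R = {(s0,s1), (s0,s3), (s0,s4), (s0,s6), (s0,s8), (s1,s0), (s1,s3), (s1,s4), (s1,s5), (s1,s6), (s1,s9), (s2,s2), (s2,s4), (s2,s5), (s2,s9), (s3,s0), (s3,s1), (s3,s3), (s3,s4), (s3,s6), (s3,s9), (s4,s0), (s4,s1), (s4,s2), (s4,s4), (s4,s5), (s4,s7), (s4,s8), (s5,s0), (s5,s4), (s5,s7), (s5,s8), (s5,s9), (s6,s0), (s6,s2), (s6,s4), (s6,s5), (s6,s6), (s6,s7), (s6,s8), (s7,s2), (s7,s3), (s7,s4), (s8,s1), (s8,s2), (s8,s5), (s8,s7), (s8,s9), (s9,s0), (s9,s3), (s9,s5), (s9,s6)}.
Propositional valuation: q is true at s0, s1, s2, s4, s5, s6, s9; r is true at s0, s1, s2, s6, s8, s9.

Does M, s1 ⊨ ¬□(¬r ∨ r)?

At s1: □(¬r ∨ r) is true, so ¬□(¬r ∨ r) is false.
  At s1: □(¬r ∨ r) requires ¬r ∨ r at every successor {s0, s3, s4, s5, s6, s9}.
    At s0: ¬r ∨ r is true.
    At s3: ¬r ∨ r is true.
    At s4: ¬r ∨ r is true.
    At s5: ¬r ∨ r is true.
    At s6: ¬r ∨ r is true.
    At s9: ¬r ∨ r is true.
  So □(¬r ∨ r) is true at s1.

No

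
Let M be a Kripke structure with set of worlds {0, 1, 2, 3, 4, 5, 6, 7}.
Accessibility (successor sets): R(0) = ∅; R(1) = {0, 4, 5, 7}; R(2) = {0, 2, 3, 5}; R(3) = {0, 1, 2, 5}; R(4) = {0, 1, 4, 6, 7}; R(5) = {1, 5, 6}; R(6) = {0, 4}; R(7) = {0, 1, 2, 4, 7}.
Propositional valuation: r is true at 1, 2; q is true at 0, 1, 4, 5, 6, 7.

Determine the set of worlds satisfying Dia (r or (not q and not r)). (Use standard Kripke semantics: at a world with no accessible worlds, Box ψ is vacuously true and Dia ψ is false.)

2, 3, 4, 5, 7

Let φ = Dia (r or (not q and not r)). Evaluate φ at each world:
  0 (successors ∅): φ is false.
  1 (successors {0, 4, 5, 7}): φ is false.
  2 (successors {0, 2, 3, 5}): φ is true.
  3 (successors {0, 1, 2, 5}): φ is true.
  4 (successors {0, 1, 4, 6, 7}): φ is true.
  5 (successors {1, 5, 6}): φ is true.
  6 (successors {0, 4}): φ is false.
  7 (successors {0, 1, 2, 4, 7}): φ is true.
For instance, at 4:
  At 4: Dia (r or (not q and not r)) requires r or (not q and not r) at some successor in {0, 1, 4, 6, 7}.
    r or (not q and not r) holds at 1, so Dia (r or (not q and not r)) is true at 4.
Satisfying worlds: {2, 3, 4, 5, 7}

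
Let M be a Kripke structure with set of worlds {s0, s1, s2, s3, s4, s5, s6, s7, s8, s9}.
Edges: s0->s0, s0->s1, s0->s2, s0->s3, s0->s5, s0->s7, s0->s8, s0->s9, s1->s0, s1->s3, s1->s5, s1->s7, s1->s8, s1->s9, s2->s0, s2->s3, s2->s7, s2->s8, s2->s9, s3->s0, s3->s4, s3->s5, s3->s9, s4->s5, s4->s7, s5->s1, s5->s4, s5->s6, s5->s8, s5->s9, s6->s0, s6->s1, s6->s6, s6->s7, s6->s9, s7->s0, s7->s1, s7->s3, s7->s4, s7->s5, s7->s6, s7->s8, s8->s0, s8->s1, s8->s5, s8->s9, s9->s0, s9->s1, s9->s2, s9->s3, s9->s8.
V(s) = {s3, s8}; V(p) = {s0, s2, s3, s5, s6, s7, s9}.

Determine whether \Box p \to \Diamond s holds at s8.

At s8: \Box p is false, \Diamond s is false, so \Box p \to \Diamond s is true.
  At s8: \Box p requires p at every successor {s0, s1, s5, s9}.
    p fails at s1, so \Box p is false at s8.
  At s8: \Diamond s requires s at some successor in {s0, s1, s5, s9}.
    At s0: s is false.
    At s1: s is false.
    At s5: s is false.
    At s9: s is false.
  So \Diamond s is false at s8.

Yes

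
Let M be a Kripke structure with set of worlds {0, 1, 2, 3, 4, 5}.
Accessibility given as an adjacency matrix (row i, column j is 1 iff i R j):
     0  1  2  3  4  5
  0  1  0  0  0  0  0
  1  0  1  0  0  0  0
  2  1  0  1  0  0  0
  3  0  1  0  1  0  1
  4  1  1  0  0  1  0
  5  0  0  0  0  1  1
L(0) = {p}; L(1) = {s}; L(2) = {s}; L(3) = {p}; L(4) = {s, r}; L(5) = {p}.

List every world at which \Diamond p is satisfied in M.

0, 2, 3, 4, 5

Let φ = \Diamond p. Evaluate φ at each world:
  0 (successors {0}): φ is true.
  1 (successors {1}): φ is false.
  2 (successors {0, 2}): φ is true.
  3 (successors {1, 3, 5}): φ is true.
  4 (successors {0, 1, 4}): φ is true.
  5 (successors {4, 5}): φ is true.
For instance, at 0:
  At 0: \Diamond p requires p at some successor in {0}.
    p holds at 0, so \Diamond p is true at 0.
Satisfying worlds: {0, 2, 3, 4, 5}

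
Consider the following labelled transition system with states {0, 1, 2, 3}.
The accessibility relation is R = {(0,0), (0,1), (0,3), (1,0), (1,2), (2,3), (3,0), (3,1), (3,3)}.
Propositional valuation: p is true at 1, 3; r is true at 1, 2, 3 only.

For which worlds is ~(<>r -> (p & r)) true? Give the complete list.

Let φ = ~(<>r -> (p & r)). Evaluate φ at each world:
  0 (successors {0, 1, 3}): φ is true.
  1 (successors {0, 2}): φ is false.
  2 (successors {3}): φ is true.
  3 (successors {0, 1, 3}): φ is false.
For instance, at 2:
  At 2: <>r -> (p & r) is false, so ~(<>r -> (p & r)) is true.
    At 2: <>r is true, p & r is false, so <>r -> (p & r) is false.
      At 2: <>r requires r at some successor in {3}.
        r holds at 3, so <>r is true at 2.
Satisfying worlds: {0, 2}

0, 2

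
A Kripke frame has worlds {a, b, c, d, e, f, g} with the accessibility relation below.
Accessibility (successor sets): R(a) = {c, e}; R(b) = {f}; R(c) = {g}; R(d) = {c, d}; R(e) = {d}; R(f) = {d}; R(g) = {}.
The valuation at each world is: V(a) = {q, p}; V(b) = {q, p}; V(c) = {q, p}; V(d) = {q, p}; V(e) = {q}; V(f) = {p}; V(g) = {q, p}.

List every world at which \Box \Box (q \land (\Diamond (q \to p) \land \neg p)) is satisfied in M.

Recall that \Box ψ holds at a world iff ψ holds at every accessible world, and \Diamond ψ holds iff ψ holds at some accessible world.
Let φ = \Box \Box (q \land (\Diamond (q \to p) \land \neg p)). Evaluate φ at each world:
  a (successors {c, e}): φ is false.
  b (successors {f}): φ is false.
  c (successors {g}): φ is true.
  d (successors {c, d}): φ is false.
  e (successors {d}): φ is false.
  f (successors {d}): φ is false.
  g (successors ∅): φ is true.
For instance, at d:
  At d: \Box \Box (q \land (\Diamond (q \to p) \land \neg p)) requires \Box (q \land (\Diamond (q \to p) \land \neg p)) at every successor {c, d}.
    \Box (q \land (\Diamond (q \to p) \land \neg p)) fails at c, so \Box \Box (q \land (\Diamond (q \to p) \land \neg p)) is false at d.
      At c: \Box (q \land (\Diamond (q \to p) \land \neg p)) requires q \land (\Diamond (q \to p) \land \neg p) at every successor {g}.
        q \land (\Diamond (q \to p) \land \neg p) fails at g, so \Box (q \land (\Diamond (q \to p) \land \neg p)) is false at c.
Satisfying worlds: {c, g}

c, g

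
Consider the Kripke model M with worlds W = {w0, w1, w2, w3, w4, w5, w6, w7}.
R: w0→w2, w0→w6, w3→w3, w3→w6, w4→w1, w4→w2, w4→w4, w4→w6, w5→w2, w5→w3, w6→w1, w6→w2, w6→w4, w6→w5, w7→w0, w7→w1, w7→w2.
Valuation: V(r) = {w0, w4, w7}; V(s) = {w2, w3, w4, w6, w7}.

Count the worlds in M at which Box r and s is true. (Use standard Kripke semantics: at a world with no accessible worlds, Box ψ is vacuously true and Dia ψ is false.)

1

Recall that Box ψ holds at a world iff ψ holds at every accessible world, and Dia ψ holds iff ψ holds at some accessible world.
Let φ = Box r and s. Evaluate φ at each world:
  w0 (successors {w2, w6}): φ is false.
  w1 (successors ∅): φ is false.
  w2 (successors ∅): φ is true.
  w3 (successors {w3, w6}): φ is false.
  w4 (successors {w1, w2, w4, w6}): φ is false.
  w5 (successors {w2, w3}): φ is false.
  w6 (successors {w1, w2, w4, w5}): φ is false.
  w7 (successors {w0, w1, w2}): φ is false.
For instance, at w7:
  At w7: Box r is false, s is true, so Box r and s is false.
    At w7: Box r requires r at every successor {w0, w1, w2}.
      r fails at w1, so Box r is false at w7.
Satisfying worlds: {w2}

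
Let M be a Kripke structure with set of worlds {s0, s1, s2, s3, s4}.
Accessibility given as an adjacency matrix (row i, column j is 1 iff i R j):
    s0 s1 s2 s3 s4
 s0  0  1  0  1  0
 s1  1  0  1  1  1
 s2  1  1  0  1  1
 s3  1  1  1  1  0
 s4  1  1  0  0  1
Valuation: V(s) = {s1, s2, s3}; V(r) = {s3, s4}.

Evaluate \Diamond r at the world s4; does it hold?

Yes

At s4: \Diamond r requires r at some successor in {s0, s1, s4}.
  r holds at s4, so \Diamond r is true at s4.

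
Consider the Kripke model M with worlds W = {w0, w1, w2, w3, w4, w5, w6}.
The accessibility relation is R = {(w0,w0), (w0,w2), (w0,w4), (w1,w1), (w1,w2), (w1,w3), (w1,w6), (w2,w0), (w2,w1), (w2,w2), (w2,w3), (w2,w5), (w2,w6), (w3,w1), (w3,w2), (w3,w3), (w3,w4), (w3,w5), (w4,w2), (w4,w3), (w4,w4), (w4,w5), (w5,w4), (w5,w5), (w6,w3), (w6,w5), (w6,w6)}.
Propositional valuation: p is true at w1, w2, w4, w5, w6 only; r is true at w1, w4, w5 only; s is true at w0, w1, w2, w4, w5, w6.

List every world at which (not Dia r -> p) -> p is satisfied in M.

w1, w2, w4, w5, w6

Let φ = (not Dia r -> p) -> p. Evaluate φ at each world:
  w0 (successors {w0, w2, w4}): φ is false.
  w1 (successors {w1, w2, w3, w6}): φ is true.
  w2 (successors {w0, w1, w2, w3, w5, w6}): φ is true.
  w3 (successors {w1, w2, w3, w4, w5}): φ is false.
  w4 (successors {w2, w3, w4, w5}): φ is true.
  w5 (successors {w4, w5}): φ is true.
  w6 (successors {w3, w5, w6}): φ is true.
For instance, at w2:
  At w2: not Dia r -> p is true, p is true, so (not Dia r -> p) -> p is true.
    At w2: not Dia r is false, p is true, so not Dia r -> p is true.
      At w2: Dia r is true, so not Dia r is false.
Satisfying worlds: {w1, w2, w4, w5, w6}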